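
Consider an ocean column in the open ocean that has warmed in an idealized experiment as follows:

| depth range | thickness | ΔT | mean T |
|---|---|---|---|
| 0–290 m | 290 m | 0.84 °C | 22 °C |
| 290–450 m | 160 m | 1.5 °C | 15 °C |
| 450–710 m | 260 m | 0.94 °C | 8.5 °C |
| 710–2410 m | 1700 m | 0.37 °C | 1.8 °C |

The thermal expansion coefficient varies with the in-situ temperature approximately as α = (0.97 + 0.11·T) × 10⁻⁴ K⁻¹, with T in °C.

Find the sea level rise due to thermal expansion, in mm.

Δh ≈ 265 mm

Layer 1: α = (0.97 + 0.11×22)×10⁻⁴ = 3.39×10⁻⁴ K⁻¹
Layer 2: α = (0.97 + 0.11×15)×10⁻⁴ = 2.62×10⁻⁴ K⁻¹
Layer 3: α = (0.97 + 0.11×8.5)×10⁻⁴ = 1.905×10⁻⁴ K⁻¹
Layer 4: α = (0.97 + 0.11×1.8)×10⁻⁴ = 1.168×10⁻⁴ K⁻¹
Layer 1: 0.84 × 290 × 3.39×10⁻⁴ = 0.0825804 m
290–450 m: 2.62×10⁻⁴ × 160 × 1.5 = 0.06288 m
450–710 m: 1.905×10⁻⁴ × 260 × 0.94 = 0.0465582 m
710–2410 m: 1.168×10⁻⁴ × 1700 × 0.37 = 0.0734672 m
Δh = 0.0825804 + 0.06288 + 0.0465582 + 0.0734672 = 0.2654858 m ≈ 265 mm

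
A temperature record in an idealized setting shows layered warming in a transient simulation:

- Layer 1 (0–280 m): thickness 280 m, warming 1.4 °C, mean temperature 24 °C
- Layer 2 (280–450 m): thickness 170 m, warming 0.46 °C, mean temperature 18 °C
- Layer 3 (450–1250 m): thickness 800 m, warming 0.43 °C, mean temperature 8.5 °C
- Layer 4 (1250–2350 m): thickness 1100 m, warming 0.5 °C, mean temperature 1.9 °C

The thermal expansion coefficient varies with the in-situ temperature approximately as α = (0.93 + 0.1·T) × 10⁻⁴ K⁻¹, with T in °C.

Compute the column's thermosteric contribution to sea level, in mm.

Δh ≈ 270 mm

Layer 1: α = (0.93 + 0.1×24)×10⁻⁴ = 3.33×10⁻⁴ K⁻¹
Layer 2: α = (0.93 + 0.1×18)×10⁻⁴ = 2.73×10⁻⁴ K⁻¹
Layer 3: α = (0.93 + 0.1×8.5)×10⁻⁴ = 1.78×10⁻⁴ K⁻¹
Layer 4: α = (0.93 + 0.1×1.9)×10⁻⁴ = 1.12×10⁻⁴ K⁻¹
280 × 1.4 × 3.33×10⁻⁴ = 0.130536 m
280–450 m: 2.73×10⁻⁴ × 0.46 × 170 = 0.0213486 m
450–1250 m: 0.43 × 1.78×10⁻⁴ × 800 = 0.061232 m
1250–2350 m: 0.5 × 1100 × 1.12×10⁻⁴ = 0.06160 m
Δh = 0.130536 + 0.0213486 + 0.061232 + 0.06160 = 0.2747166 m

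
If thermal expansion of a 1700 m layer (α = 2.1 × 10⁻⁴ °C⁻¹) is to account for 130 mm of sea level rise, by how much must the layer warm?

ΔT = Δh/(αH) = 0.13 / (2.1×10⁻⁴ × 1700) ≈ 0.3641 °C

0.364 °C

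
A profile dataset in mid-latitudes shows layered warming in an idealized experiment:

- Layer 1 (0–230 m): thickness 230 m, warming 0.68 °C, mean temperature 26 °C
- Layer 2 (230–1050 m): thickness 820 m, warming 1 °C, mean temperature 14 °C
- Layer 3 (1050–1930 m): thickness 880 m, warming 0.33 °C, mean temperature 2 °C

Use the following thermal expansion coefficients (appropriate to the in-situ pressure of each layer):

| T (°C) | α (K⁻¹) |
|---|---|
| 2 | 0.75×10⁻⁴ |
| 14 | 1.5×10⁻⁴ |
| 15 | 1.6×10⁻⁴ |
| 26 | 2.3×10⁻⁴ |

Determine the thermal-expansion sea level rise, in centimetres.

18.1 cm of thermosteric rise

Layer 1 at 26 °C → α = 2.3×10⁻⁴ K⁻¹
Layer 2 at 14 °C → α = 1.5×10⁻⁴ K⁻¹
Layer 3 at 2 °C → α = 0.75×10⁻⁴ K⁻¹
0–230 m: 0.68 × 2.3×10⁻⁴ × 230 = 0.035972 m
230–1050 m: 1.5×10⁻⁴ × 820 × 1 = 0.12300 m
Layer 3: 0.33 × 880 × 0.75×10⁻⁴ = 0.02178 m
Δh = 0.035972 + 0.12300 + 0.02178 = 0.180752 m ≈ 18.1 cm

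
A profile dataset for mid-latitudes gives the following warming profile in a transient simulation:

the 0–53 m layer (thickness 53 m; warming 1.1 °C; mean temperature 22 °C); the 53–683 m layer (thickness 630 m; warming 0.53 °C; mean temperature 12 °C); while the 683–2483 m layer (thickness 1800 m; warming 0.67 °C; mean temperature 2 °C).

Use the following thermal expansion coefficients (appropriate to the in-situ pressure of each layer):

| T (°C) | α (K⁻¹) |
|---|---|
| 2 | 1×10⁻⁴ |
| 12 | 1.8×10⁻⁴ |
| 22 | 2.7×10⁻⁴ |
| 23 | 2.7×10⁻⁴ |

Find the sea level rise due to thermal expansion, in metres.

about 0.196 m

Layer 1 at 22 °C → α = 2.7×10⁻⁴ K⁻¹
Layer 2 at 12 °C → α = 1.8×10⁻⁴ K⁻¹
Layer 3 at 2 °C → α = 1×10⁻⁴ K⁻¹
0–53 m: 1.1 × 2.7×10⁻⁴ × 53 = 0.015741 m
0.53 × 630 × 1.8×10⁻⁴ = 0.060102 m
1800 × 1×10⁻⁴ × 0.67 = 0.12060 m
Δh = 0.015741 + 0.060102 + 0.12060 = 0.196443 m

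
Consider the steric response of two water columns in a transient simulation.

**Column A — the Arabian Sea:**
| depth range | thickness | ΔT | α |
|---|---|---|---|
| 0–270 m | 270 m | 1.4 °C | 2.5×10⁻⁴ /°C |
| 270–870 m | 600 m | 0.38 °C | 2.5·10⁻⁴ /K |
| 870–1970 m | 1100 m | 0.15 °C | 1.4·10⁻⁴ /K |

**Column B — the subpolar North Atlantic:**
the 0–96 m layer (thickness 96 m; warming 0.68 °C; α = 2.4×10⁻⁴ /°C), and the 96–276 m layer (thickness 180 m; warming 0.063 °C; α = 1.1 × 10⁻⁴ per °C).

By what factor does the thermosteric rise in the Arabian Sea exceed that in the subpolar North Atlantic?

A 0–270 m: 270 × 2.5×10⁻⁴ × 1.4 = 0.09450 m
A 600 × 0.38 × 2.5×10⁻⁴ = 0.05700 m
A 1.4×10⁻⁴ × 1100 × 0.15 = 0.02310 m
A total: 0.17460 m
B Layer 1: 2.4×10⁻⁴ × 96 × 0.68 = 0.0156672 m
B 0.063 × 180 × 1.1×10⁻⁴ = 0.0012474 m
B total: 0.0169146 m
Ratio: 0.17460 / 0.0169146 ≈ 10.32

a factor of 10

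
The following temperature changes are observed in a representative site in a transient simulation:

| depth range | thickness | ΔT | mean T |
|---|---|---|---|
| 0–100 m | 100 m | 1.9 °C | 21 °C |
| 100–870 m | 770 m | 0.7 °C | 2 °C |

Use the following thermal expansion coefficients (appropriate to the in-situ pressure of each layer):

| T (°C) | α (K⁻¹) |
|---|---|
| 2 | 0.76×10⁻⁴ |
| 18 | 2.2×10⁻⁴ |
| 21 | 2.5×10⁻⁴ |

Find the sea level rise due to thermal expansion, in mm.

88 mm

Layer 1 at 21 °C → α = 2.5×10⁻⁴ K⁻¹
Layer 2 at 2 °C → α = 0.76×10⁻⁴ K⁻¹
0–100 m: 1.9 × 100 × 2.5×10⁻⁴ = 0.04750 m
0.76×10⁻⁴ × 0.7 × 770 = 0.040964 m
Δh = 0.04750 + 0.040964 = 0.088464 m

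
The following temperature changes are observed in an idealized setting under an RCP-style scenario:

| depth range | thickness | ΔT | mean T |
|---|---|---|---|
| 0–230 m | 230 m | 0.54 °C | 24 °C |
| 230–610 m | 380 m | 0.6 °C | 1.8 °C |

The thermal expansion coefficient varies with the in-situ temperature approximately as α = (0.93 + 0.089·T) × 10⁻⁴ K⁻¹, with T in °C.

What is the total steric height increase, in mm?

62.9 mm

Layer 1: α = (0.93 + 0.089×24)×10⁻⁴ = 3.066×10⁻⁴ K⁻¹
Layer 2: α = (0.93 + 0.089×1.8)×10⁻⁴ = 1.0902×10⁻⁴ K⁻¹
Layer 1: 230 × 3.066×10⁻⁴ × 0.54 = 0.03807972 m
230–610 m: 1.0902×10⁻⁴ × 380 × 0.6 = 0.02485656 m
Δh = 0.03807972 + 0.02485656 = 0.06293628 m ≈ 62.9 mm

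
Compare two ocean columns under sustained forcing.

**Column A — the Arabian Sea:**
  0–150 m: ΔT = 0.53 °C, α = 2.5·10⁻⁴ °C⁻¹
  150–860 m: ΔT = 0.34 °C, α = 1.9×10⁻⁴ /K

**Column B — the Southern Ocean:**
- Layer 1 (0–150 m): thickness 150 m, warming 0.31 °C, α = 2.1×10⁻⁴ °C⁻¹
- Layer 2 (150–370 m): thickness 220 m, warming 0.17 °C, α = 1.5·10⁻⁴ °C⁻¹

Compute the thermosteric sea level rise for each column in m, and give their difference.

A 0–150 m: 150 × 0.53 × 2.5×10⁻⁴ = 0.019875 m
A Layer 2: 1.9×10⁻⁴ × 0.34 × 710 = 0.045866 m
A total: 0.065741 m
B 2.1×10⁻⁴ × 0.31 × 150 = 0.009765 m
B 150–370 m: 0.17 × 1.5×10⁻⁴ × 220 = 0.00561 m
B total: 0.015375 m
Difference: 0.065741 − 0.015375 = 0.050366 m

A: 0.066 m; B: 0.015 m; difference 0.050 m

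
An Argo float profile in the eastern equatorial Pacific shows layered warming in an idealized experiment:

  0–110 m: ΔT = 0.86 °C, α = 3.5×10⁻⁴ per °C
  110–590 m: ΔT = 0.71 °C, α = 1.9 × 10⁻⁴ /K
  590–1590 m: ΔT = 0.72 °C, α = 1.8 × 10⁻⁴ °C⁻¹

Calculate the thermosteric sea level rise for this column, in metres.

0–110 m: 0.86 × 3.5×10⁻⁴ × 110 = 0.03311 m
Layer 2: 480 × 0.71 × 1.9×10⁻⁴ = 0.064752 m
0.72 × 1.8×10⁻⁴ × 1000 = 0.12960 m
Δh = 0.03311 + 0.064752 + 0.12960 = 0.227462 m

Δh ≈ 0.227 m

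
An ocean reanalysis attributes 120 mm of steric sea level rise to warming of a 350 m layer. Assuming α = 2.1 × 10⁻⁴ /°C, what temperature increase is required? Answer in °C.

about 1.63 °C

ΔT = Δh/(αH) = 0.12 / (2.1×10⁻⁴ × 350) ≈ 1.633 °C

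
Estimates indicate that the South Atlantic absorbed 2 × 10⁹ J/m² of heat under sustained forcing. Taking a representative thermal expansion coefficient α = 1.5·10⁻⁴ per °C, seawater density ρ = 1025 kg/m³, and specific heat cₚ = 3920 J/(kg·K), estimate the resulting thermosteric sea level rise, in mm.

Δh ≈ 74.7 mm

Δh = αQ/(ρcₚ) = 1.5×10⁻⁴ × 2×10⁹ / (1025 × 3920) ≈ 0.074664 m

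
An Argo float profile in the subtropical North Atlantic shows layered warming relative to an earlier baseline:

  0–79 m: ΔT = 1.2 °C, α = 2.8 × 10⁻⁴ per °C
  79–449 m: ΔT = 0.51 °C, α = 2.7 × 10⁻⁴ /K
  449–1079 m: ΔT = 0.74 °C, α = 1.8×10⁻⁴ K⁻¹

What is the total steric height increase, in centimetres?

0–79 m: 1.2 × 79 × 2.8×10⁻⁴ = 0.026544 m
Layer 2: 0.51 × 2.7×10⁻⁴ × 370 = 0.050949 m
449–1079 m: 1.8×10⁻⁴ × 630 × 0.74 = 0.083916 m
Δh = 0.026544 + 0.050949 + 0.083916 = 0.161409 m

16 cm of thermosteric rise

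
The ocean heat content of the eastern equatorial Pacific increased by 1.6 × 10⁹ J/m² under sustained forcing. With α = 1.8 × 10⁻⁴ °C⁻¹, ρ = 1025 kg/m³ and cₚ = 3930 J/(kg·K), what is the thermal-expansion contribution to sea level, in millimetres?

Δh = 71.5 mm

Δh = αQ/(ρcₚ) = 1.8×10⁻⁴ × 1.6×10⁹ / (1025 × 3930) ≈ 0.071495 m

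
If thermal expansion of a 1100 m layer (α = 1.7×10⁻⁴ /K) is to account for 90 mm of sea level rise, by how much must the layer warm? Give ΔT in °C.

0.481 °C

ΔT = Δh/(αH) = 0.09 / (1.7×10⁻⁴ × 1100) ≈ 0.4813 °C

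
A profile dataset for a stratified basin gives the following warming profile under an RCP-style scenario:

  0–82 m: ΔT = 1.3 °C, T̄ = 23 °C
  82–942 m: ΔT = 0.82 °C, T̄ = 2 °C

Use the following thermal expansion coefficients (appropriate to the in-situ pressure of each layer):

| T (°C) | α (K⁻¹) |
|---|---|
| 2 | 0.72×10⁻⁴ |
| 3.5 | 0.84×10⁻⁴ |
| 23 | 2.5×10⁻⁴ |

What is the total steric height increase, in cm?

Layer 1 at 23 °C → α = 2.5×10⁻⁴ K⁻¹
Layer 2 at 2 °C → α = 0.72×10⁻⁴ K⁻¹
82 × 2.5×10⁻⁴ × 1.3 = 0.02665 m
82–942 m: 0.82 × 0.72×10⁻⁴ × 860 = 0.0507744 m
Δh = 0.02665 + 0.0507744 = 0.0774244 m ≈ 7.74 cm

about 7.74 cm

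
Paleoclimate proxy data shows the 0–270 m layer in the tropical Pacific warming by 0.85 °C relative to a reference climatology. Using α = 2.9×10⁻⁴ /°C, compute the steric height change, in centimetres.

6.7 cm of thermosteric rise

Δh = αΔT·H = 2.9×10⁻⁴ × 0.85 × 270 = 0.066555 m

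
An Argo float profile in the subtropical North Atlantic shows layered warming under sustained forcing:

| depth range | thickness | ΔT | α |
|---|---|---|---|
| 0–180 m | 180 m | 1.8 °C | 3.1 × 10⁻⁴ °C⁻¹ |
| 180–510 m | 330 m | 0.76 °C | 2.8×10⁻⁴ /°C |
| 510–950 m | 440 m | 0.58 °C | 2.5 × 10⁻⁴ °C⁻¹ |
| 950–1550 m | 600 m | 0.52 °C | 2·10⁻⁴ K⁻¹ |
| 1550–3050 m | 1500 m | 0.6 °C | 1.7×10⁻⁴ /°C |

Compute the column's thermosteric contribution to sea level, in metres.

1.8 × 3.1×10⁻⁴ × 180 = 0.10044 m
Layer 2: 330 × 0.76 × 2.8×10⁻⁴ = 0.070224 m
Layer 3: 0.58 × 440 × 2.5×10⁻⁴ = 0.06380 m
2×10⁻⁴ × 0.52 × 600 = 0.06240 m
1550–3050 m: 1500 × 1.7×10⁻⁴ × 0.6 = 0.15300 m
Δh = 0.10044 + 0.070224 + 0.06380 + 0.06240 + 0.15300 = 0.449864 m ≈ 0.450 m

0.450 m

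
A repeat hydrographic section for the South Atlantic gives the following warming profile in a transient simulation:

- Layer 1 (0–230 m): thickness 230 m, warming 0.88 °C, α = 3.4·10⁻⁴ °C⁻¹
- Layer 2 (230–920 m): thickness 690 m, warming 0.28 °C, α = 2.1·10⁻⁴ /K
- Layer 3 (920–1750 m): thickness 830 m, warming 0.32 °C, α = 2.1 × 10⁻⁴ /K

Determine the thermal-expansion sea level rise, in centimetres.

about 17 cm

230 × 0.88 × 3.4×10⁻⁴ = 0.068816 m
230–920 m: 0.28 × 2.1×10⁻⁴ × 690 = 0.040572 m
920–1750 m: 2.1×10⁻⁴ × 0.32 × 830 = 0.055776 m
Δh = 0.068816 + 0.040572 + 0.055776 = 0.165164 m ≈ 17 cm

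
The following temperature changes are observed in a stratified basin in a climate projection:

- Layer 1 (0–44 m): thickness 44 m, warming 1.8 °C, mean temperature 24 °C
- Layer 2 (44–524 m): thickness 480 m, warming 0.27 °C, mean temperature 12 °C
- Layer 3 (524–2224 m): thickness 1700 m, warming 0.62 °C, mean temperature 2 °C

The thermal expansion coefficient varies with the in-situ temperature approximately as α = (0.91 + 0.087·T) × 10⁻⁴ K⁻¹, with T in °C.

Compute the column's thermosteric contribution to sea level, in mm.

163 mm

Layer 1: α = (0.91 + 0.087×24)×10⁻⁴ = 2.998×10⁻⁴ K⁻¹
Layer 2: α = (0.91 + 0.087×12)×10⁻⁴ = 1.954×10⁻⁴ K⁻¹
Layer 3: α = (0.91 + 0.087×2)×10⁻⁴ = 1.084×10⁻⁴ K⁻¹
Layer 1: 1.8 × 44 × 2.998×10⁻⁴ = 0.02374416 m
Layer 2: 0.27 × 1.954×10⁻⁴ × 480 = 0.02532384 m
Layer 3: 1700 × 0.62 × 1.084×10⁻⁴ = 0.1142536 m
Δh = 0.02374416 + 0.02532384 + 0.1142536 = 0.1633216 m ≈ 163 mm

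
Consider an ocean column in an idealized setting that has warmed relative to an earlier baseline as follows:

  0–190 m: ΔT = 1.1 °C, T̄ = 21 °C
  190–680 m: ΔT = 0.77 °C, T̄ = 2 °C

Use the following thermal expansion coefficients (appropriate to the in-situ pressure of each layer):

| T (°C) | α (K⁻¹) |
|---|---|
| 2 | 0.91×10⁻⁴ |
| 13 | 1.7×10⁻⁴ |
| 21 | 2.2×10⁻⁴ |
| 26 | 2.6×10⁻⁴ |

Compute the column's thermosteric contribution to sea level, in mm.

80.3 mm of thermosteric rise

Layer 1 at 21 °C → α = 2.2×10⁻⁴ K⁻¹
Layer 2 at 2 °C → α = 0.91×10⁻⁴ K⁻¹
1.1 × 190 × 2.2×10⁻⁴ = 0.04598 m
0.91×10⁻⁴ × 0.77 × 490 = 0.0343343 m
Δh = 0.04598 + 0.0343343 = 0.0803143 m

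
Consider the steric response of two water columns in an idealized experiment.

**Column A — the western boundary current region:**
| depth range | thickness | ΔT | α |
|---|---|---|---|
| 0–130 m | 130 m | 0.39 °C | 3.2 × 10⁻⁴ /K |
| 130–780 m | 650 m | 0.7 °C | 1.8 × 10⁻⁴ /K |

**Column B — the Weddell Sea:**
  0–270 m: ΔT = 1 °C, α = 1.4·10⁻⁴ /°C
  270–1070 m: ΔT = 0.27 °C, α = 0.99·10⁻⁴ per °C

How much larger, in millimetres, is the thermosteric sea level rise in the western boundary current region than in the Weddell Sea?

39 mm larger

A 0–130 m: 3.2×10⁻⁴ × 130 × 0.39 = 0.016224 m
A Layer 2: 1.8×10⁻⁴ × 0.7 × 650 = 0.08190 m
A total: 0.098124 m
B 0–270 m: 1 × 1.4×10⁻⁴ × 270 = 0.03780 m
B 0.99×10⁻⁴ × 0.27 × 800 = 0.021384 m
B total: 0.059184 m
Difference: 0.098124 − 0.059184 = 0.03894 m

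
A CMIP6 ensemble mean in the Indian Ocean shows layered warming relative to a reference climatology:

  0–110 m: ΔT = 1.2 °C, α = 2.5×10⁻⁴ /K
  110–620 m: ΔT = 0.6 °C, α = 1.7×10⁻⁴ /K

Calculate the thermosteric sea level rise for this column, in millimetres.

Δh = 85 mm

Layer 1: 1.2 × 110 × 2.5×10⁻⁴ = 0.03300 m
110–620 m: 0.6 × 510 × 1.7×10⁻⁴ = 0.05202 m
Δh = 0.03300 + 0.05202 = 0.08502 m ≈ 85 mm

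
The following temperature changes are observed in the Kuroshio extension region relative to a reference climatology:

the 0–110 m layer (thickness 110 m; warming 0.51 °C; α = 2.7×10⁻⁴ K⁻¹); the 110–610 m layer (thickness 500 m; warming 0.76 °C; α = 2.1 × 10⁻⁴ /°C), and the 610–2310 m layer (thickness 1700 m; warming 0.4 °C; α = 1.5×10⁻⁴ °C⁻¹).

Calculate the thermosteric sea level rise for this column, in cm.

0.51 × 2.7×10⁻⁴ × 110 = 0.015147 m
110–610 m: 500 × 2.1×10⁻⁴ × 0.76 = 0.07980 m
610–2310 m: 1700 × 1.5×10⁻⁴ × 0.4 = 0.10200 m
Δh = 0.015147 + 0.07980 + 0.10200 = 0.196947 m ≈ 19.7 cm

about 19.7 cm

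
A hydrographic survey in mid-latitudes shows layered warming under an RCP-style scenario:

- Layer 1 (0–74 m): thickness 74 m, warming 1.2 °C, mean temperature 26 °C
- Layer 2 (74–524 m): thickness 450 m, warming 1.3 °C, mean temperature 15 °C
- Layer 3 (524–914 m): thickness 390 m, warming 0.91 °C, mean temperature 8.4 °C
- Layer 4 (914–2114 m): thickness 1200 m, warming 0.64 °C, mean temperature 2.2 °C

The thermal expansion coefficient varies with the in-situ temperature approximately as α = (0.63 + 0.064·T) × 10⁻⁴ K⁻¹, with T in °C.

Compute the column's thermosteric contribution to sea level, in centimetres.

21.4 cm of thermosteric rise

Layer 1: α = (0.63 + 0.064×26)×10⁻⁴ = 2.294×10⁻⁴ K⁻¹
Layer 2: α = (0.63 + 0.064×15)×10⁻⁴ = 1.59×10⁻⁴ K⁻¹
Layer 3: α = (0.63 + 0.064×8.4)×10⁻⁴ = 1.1676×10⁻⁴ K⁻¹
Layer 4: α = (0.63 + 0.064×2.2)×10⁻⁴ = 0.7708×10⁻⁴ K⁻¹
74 × 2.294×10⁻⁴ × 1.2 = 0.02037072 m
74–524 m: 1.59×10⁻⁴ × 1.3 × 450 = 0.093015 m
Layer 3: 1.1676×10⁻⁴ × 0.91 × 390 = 0.041438124 m
914–2114 m: 0.64 × 1200 × 0.7708×10⁻⁴ = 0.05919744 m
Δh = 0.02037072 + 0.093015 + 0.041438124 + 0.05919744 = 0.214021284 m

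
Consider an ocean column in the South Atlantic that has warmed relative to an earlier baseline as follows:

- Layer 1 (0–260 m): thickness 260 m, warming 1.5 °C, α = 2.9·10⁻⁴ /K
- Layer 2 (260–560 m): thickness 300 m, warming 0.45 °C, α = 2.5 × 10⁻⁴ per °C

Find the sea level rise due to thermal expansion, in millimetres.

0–260 m: 2.9×10⁻⁴ × 1.5 × 260 = 0.11310 m
Layer 2: 300 × 0.45 × 2.5×10⁻⁴ = 0.03375 m
Δh = 0.11310 + 0.03375 = 0.14685 m

about 147 mm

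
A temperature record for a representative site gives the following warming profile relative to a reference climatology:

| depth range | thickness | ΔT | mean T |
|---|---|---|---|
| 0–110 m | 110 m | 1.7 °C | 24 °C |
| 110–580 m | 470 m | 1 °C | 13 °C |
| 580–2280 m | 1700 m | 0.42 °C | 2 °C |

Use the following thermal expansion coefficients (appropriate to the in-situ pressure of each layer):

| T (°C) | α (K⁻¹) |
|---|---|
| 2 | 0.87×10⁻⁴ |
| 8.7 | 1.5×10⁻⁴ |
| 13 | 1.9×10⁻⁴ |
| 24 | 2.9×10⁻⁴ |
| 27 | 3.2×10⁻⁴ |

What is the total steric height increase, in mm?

210 mm of thermosteric rise

Layer 1 at 24 °C → α = 2.9×10⁻⁴ K⁻¹
Layer 2 at 13 °C → α = 1.9×10⁻⁴ K⁻¹
Layer 3 at 2 °C → α = 0.87×10⁻⁴ K⁻¹
0–110 m: 2.9×10⁻⁴ × 110 × 1.7 = 0.05423 m
110–580 m: 470 × 1.9×10⁻⁴ × 1 = 0.08930 m
0.87×10⁻⁴ × 0.42 × 1700 = 0.062118 m
Δh = 0.05423 + 0.08930 + 0.062118 = 0.205648 m ≈ 210 mm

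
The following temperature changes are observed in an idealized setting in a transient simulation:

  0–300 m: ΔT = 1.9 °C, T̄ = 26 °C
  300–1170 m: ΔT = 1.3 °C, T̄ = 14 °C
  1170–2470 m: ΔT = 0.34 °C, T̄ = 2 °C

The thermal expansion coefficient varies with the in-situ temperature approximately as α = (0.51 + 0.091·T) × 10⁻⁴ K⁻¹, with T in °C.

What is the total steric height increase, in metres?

about 0.396 m

Layer 1: α = (0.51 + 0.091×26)×10⁻⁴ = 2.876×10⁻⁴ K⁻¹
Layer 2: α = (0.51 + 0.091×14)×10⁻⁴ = 1.784×10⁻⁴ K⁻¹
Layer 3: α = (0.51 + 0.091×2)×10⁻⁴ = 0.692×10⁻⁴ K⁻¹
2.876×10⁻⁴ × 1.9 × 300 = 0.163932 m
Layer 2: 1.784×10⁻⁴ × 1.3 × 870 = 0.2017704 m
1170–2470 m: 0.692×10⁻⁴ × 0.34 × 1300 = 0.0305864 m
Δh = 0.163932 + 0.2017704 + 0.0305864 = 0.3962888 m ≈ 0.396 m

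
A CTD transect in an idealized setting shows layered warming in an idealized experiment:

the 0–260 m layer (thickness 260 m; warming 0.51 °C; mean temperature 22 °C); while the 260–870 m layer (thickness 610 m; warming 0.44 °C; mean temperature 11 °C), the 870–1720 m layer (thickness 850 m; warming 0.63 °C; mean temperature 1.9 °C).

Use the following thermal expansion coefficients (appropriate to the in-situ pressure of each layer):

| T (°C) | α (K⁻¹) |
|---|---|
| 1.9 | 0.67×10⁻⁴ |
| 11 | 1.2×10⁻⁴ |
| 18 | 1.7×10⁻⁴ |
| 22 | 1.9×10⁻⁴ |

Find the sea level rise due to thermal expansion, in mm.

93 mm

Layer 1 at 22 °C → α = 1.9×10⁻⁴ K⁻¹
Layer 2 at 11 °C → α = 1.2×10⁻⁴ K⁻¹
Layer 3 at 1.9 °C → α = 0.67×10⁻⁴ K⁻¹
Layer 1: 260 × 0.51 × 1.9×10⁻⁴ = 0.025194 m
Layer 2: 1.2×10⁻⁴ × 0.44 × 610 = 0.032208 m
870–1720 m: 0.67×10⁻⁴ × 0.63 × 850 = 0.0358785 m
Δh = 0.025194 + 0.032208 + 0.0358785 = 0.0932805 m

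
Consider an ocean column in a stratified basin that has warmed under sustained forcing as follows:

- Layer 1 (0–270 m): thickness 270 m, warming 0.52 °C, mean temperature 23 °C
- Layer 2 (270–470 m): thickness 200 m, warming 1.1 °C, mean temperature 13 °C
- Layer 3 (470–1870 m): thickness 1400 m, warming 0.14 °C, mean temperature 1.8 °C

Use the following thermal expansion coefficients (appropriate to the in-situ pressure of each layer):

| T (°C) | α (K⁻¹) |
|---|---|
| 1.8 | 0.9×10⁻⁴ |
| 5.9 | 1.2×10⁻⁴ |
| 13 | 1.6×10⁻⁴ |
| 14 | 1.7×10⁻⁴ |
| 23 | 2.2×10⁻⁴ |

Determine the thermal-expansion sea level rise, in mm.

Layer 1 at 23 °C → α = 2.2×10⁻⁴ K⁻¹
Layer 2 at 13 °C → α = 1.6×10⁻⁴ K⁻¹
Layer 3 at 1.8 °C → α = 0.9×10⁻⁴ K⁻¹
Layer 1: 2.2×10⁻⁴ × 270 × 0.52 = 0.030888 m
270–470 m: 1.6×10⁻⁴ × 1.1 × 200 = 0.03520 m
470–1870 m: 0.14 × 0.9×10⁻⁴ × 1400 = 0.01764 m
Δh = 0.030888 + 0.03520 + 0.01764 = 0.083728 m

Δh = 84 mm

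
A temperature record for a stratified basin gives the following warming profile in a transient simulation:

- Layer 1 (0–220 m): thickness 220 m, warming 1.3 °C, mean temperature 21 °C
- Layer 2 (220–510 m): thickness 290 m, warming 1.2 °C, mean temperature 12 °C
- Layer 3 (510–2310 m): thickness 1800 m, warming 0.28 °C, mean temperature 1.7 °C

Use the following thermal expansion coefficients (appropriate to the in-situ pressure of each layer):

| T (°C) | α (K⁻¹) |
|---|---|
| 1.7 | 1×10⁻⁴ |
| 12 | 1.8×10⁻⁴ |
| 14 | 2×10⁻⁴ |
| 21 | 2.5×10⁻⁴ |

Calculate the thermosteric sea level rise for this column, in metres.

0.185 m of thermosteric rise

Layer 1 at 21 °C → α = 2.5×10⁻⁴ K⁻¹
Layer 2 at 12 °C → α = 1.8×10⁻⁴ K⁻¹
Layer 3 at 1.7 °C → α = 1×10⁻⁴ K⁻¹
0–220 m: 1.3 × 220 × 2.5×10⁻⁴ = 0.07150 m
290 × 1.2 × 1.8×10⁻⁴ = 0.06264 m
1800 × 0.28 × 1×10⁻⁴ = 0.05040 m
Δh = 0.07150 + 0.06264 + 0.05040 = 0.18454 m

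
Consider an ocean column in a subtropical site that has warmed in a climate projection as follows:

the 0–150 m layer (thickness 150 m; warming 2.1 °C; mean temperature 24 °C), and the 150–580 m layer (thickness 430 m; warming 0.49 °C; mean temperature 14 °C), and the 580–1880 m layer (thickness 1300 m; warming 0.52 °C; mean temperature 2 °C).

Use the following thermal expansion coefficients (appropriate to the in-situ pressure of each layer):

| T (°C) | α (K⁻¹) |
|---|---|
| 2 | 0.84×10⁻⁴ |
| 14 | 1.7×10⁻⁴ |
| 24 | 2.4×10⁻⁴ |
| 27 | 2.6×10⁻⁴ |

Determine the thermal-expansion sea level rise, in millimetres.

Δh ≈ 168 mm

Layer 1 at 24 °C → α = 2.4×10⁻⁴ K⁻¹
Layer 2 at 14 °C → α = 1.7×10⁻⁴ K⁻¹
Layer 3 at 2 °C → α = 0.84×10⁻⁴ K⁻¹
0–150 m: 2.1 × 2.4×10⁻⁴ × 150 = 0.07560 m
1.7×10⁻⁴ × 0.49 × 430 = 0.035819 m
Layer 3: 1300 × 0.84×10⁻⁴ × 0.52 = 0.056784 m
Δh = 0.07560 + 0.035819 + 0.056784 = 0.168203 m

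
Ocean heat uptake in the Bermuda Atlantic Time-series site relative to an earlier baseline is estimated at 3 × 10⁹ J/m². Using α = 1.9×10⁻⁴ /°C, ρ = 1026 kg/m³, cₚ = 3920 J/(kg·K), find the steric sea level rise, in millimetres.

Δh = αQ/(ρcₚ) = 1.9×10⁻⁴ × 3×10⁹ / (1026 × 3920) ≈ 0.14172 m

142 mm of thermosteric rise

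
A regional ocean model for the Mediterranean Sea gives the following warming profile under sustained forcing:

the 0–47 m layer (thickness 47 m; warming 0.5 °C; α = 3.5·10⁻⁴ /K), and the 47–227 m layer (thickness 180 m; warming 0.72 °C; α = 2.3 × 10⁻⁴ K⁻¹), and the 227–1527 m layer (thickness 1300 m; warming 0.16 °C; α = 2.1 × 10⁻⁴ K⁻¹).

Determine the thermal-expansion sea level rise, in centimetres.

Layer 1: 47 × 0.5 × 3.5×10⁻⁴ = 0.008225 m
Layer 2: 0.72 × 2.3×10⁻⁴ × 180 = 0.029808 m
1300 × 2.1×10⁻⁴ × 0.16 = 0.04368 m
Δh = 0.008225 + 0.029808 + 0.04368 = 0.081713 m

Δh ≈ 8.2 cm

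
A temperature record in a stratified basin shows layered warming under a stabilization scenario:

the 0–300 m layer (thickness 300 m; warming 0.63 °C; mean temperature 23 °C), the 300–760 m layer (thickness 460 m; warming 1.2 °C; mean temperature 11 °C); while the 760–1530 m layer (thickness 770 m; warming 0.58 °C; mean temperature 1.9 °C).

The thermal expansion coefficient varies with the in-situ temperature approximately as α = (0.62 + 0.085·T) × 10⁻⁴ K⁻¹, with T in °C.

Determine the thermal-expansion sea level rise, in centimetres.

Δh = 17 cm

Layer 1: α = (0.62 + 0.085×23)×10⁻⁴ = 2.575×10⁻⁴ K⁻¹
Layer 2: α = (0.62 + 0.085×11)×10⁻⁴ = 1.555×10⁻⁴ K⁻¹
Layer 3: α = (0.62 + 0.085×1.9)×10⁻⁴ = 0.7815×10⁻⁴ K⁻¹
Layer 1: 2.575×10⁻⁴ × 300 × 0.63 = 0.0486675 m
300–760 m: 1.555×10⁻⁴ × 1.2 × 460 = 0.085836 m
Layer 3: 0.58 × 770 × 0.7815×10⁻⁴ = 0.03490179 m
Δh = 0.0486675 + 0.085836 + 0.03490179 = 0.16940529 m ≈ 17 cm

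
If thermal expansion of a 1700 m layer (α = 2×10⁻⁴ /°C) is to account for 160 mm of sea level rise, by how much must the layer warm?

about 0.471 K

ΔT = Δh/(αH) = 0.16 / (2×10⁻⁴ × 1700) ≈ 0.4706 K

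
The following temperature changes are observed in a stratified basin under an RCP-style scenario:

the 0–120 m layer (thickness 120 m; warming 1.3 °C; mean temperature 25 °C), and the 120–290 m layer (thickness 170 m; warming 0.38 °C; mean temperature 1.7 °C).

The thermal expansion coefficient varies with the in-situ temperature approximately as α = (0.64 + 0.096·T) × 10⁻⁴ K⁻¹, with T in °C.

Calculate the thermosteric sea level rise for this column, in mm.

Δh ≈ 52.6 mm

Layer 1: α = (0.64 + 0.096×25)×10⁻⁴ = 3.04×10⁻⁴ K⁻¹
Layer 2: α = (0.64 + 0.096×1.7)×10⁻⁴ = 0.8032×10⁻⁴ K⁻¹
1.3 × 3.04×10⁻⁴ × 120 = 0.047424 m
170 × 0.8032×10⁻⁴ × 0.38 = 0.005188672 m
Δh = 0.047424 + 0.005188672 = 0.052612672 m ≈ 52.6 mm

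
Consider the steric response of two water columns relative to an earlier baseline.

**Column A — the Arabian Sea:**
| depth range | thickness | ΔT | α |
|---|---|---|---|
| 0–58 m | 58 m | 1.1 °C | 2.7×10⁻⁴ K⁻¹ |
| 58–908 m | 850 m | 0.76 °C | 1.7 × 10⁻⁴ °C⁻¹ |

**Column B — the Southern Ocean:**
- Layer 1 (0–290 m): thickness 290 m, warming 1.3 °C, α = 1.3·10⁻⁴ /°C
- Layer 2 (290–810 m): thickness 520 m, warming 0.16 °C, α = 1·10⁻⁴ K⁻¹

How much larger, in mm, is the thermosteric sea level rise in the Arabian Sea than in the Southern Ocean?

A Layer 1: 58 × 2.7×10⁻⁴ × 1.1 = 0.017226 m
A Layer 2: 850 × 1.7×10⁻⁴ × 0.76 = 0.10982 m
A total: 0.127046 m
B 0–290 m: 1.3 × 290 × 1.3×10⁻⁴ = 0.04901 m
B 520 × 0.16 × 1×10⁻⁴ = 0.00832 m
B total: 0.05733 m
Difference: 0.127046 − 0.05733 = 0.069716 m

Δh_A − Δh_B ≈ 70 mm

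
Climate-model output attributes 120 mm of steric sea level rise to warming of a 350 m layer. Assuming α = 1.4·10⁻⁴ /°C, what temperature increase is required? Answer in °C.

ΔT = Δh/(αH) = 0.12 / (1.4×10⁻⁴ × 350) ≈ 2.449 °C

2.4 °C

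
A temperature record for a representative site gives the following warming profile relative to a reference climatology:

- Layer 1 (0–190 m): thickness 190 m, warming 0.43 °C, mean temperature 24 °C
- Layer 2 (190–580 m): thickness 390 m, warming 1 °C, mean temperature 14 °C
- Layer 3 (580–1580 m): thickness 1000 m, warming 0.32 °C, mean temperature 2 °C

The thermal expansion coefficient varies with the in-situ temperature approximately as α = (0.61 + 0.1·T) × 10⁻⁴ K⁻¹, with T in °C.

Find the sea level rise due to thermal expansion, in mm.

Layer 1: α = (0.61 + 0.1×24)×10⁻⁴ = 3.01×10⁻⁴ K⁻¹
Layer 2: α = (0.61 + 0.1×14)×10⁻⁴ = 2.01×10⁻⁴ K⁻¹
Layer 3: α = (0.61 + 0.1×2)×10⁻⁴ = 0.81×10⁻⁴ K⁻¹
Layer 1: 0.43 × 190 × 3.01×10⁻⁴ = 0.0245917 m
Layer 2: 2.01×10⁻⁴ × 1 × 390 = 0.07839 m
0.32 × 1000 × 0.81×10⁻⁴ = 0.02592 m
Δh = 0.0245917 + 0.07839 + 0.02592 = 0.1289017 m

Δh = 129 mm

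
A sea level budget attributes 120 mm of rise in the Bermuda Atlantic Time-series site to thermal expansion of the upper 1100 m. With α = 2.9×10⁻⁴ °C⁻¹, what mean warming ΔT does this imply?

ΔT ≈ 0.376 °C

ΔT = Δh/(αH) = 0.12 / (2.9×10⁻⁴ × 1100) ≈ 0.3762 °C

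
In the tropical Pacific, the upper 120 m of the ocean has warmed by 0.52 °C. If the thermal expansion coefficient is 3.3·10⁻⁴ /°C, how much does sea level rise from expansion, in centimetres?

about 2.06 cm

Δh = αΔT·H = 3.3×10⁻⁴ × 0.52 × 120 = 0.020592 m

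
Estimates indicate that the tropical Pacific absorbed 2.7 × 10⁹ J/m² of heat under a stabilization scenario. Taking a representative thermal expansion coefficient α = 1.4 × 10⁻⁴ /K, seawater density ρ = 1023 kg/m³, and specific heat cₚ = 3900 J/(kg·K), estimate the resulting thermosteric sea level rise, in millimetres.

Δh ≈ 95 mm

Δh = αQ/(ρcₚ) = 1.4×10⁻⁴ × 2.7×10⁹ / (1023 × 3900) ≈ 0.094744 m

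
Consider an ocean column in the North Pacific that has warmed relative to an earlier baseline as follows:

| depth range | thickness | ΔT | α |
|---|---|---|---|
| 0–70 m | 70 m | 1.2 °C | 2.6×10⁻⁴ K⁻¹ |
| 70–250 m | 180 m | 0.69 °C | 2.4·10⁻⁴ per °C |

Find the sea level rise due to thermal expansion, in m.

Δh = 0.0516 m

0–70 m: 2.6×10⁻⁴ × 70 × 1.2 = 0.02184 m
180 × 2.4×10⁻⁴ × 0.69 = 0.029808 m
Δh = 0.02184 + 0.029808 = 0.051648 m ≈ 0.0516 m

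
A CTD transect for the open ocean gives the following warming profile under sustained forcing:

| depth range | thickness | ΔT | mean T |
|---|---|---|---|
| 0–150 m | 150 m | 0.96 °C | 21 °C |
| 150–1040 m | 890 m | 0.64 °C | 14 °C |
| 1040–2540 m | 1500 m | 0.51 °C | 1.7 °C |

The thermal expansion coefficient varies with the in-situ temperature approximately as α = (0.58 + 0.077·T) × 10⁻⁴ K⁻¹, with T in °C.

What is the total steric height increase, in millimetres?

180 mm

Layer 1: α = (0.58 + 0.077×21)×10⁻⁴ = 2.197×10⁻⁴ K⁻¹
Layer 2: α = (0.58 + 0.077×14)×10⁻⁴ = 1.658×10⁻⁴ K⁻¹
Layer 3: α = (0.58 + 0.077×1.7)×10⁻⁴ = 0.7109×10⁻⁴ K⁻¹
Layer 1: 2.197×10⁻⁴ × 150 × 0.96 = 0.0316368 m
Layer 2: 0.64 × 890 × 1.658×10⁻⁴ = 0.09443968 m
0.51 × 0.7109×10⁻⁴ × 1500 = 0.05438385 m
Δh = 0.0316368 + 0.09443968 + 0.05438385 = 0.18046033 m ≈ 180 mm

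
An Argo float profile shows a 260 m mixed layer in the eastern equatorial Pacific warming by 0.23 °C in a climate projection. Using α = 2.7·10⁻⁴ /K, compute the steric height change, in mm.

16.1 mm

Δh = αΔT·H = 2.7×10⁻⁴ × 0.23 × 260 = 0.016146 m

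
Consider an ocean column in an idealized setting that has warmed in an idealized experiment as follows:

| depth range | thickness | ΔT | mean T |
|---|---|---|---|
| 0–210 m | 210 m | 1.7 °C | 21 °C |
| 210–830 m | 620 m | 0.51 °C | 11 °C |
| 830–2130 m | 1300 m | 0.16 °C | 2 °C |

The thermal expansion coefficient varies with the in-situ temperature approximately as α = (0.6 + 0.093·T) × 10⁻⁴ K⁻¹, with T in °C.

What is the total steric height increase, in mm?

Layer 1: α = (0.6 + 0.093×21)×10⁻⁴ = 2.553×10⁻⁴ K⁻¹
Layer 2: α = (0.6 + 0.093×11)×10⁻⁴ = 1.623×10⁻⁴ K⁻¹
Layer 3: α = (0.6 + 0.093×2)×10⁻⁴ = 0.786×10⁻⁴ K⁻¹
0–210 m: 210 × 1.7 × 2.553×10⁻⁴ = 0.0911421 m
Layer 2: 620 × 0.51 × 1.623×10⁻⁴ = 0.05131926 m
0.16 × 1300 × 0.786×10⁻⁴ = 0.0163488 m
Δh = 0.0911421 + 0.05131926 + 0.0163488 = 0.15881016 m

Δh = 159 mm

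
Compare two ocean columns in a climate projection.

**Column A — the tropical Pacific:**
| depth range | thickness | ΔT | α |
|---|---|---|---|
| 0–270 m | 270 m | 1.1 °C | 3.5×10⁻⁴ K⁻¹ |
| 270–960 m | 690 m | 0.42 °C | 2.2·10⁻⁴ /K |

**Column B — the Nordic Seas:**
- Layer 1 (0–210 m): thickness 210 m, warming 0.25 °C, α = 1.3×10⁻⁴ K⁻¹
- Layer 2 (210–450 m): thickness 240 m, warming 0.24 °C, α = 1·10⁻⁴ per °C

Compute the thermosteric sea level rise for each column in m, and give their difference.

Δh_A ≈ 0.17 m, Δh_B ≈ 0.013 m; difference ≈ 0.16 m

A 3.5×10⁻⁴ × 270 × 1.1 = 0.10395 m
A 270–960 m: 2.2×10⁻⁴ × 0.42 × 690 = 0.063756 m
A total: 0.167706 m
B Layer 1: 0.25 × 1.3×10⁻⁴ × 210 = 0.006825 m
B 210–450 m: 1×10⁻⁴ × 240 × 0.24 = 0.00576 m
B total: 0.012585 m
Difference: 0.167706 − 0.012585 = 0.155121 m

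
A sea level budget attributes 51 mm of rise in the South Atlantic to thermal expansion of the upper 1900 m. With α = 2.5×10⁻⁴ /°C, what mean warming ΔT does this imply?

ΔT ≈ 0.11 K

ΔT = Δh/(αH) = 0.051 / (2.5×10⁻⁴ × 1900) ≈ 0.1074 K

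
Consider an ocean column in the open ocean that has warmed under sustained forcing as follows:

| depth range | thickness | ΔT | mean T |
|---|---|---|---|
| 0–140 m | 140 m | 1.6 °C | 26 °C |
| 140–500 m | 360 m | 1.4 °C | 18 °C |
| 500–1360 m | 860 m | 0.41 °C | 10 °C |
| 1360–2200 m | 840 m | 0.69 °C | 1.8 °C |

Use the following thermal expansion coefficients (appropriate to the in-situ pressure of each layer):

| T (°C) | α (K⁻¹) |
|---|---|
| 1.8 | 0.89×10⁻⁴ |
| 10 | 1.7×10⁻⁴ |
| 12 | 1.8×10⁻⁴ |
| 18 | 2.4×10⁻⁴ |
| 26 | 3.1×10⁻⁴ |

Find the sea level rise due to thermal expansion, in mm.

300 mm of thermosteric rise

Layer 1 at 26 °C → α = 3.1×10⁻⁴ K⁻¹
Layer 2 at 18 °C → α = 2.4×10⁻⁴ K⁻¹
Layer 3 at 10 °C → α = 1.7×10⁻⁴ K⁻¹
Layer 4 at 1.8 °C → α = 0.89×10⁻⁴ K⁻¹
Layer 1: 1.6 × 3.1×10⁻⁴ × 140 = 0.06944 m
360 × 1.4 × 2.4×10⁻⁴ = 0.12096 m
860 × 1.7×10⁻⁴ × 0.41 = 0.059942 m
1360–2200 m: 0.89×10⁻⁴ × 840 × 0.69 = 0.0515844 m
Δh = 0.06944 + 0.12096 + 0.059942 + 0.0515844 = 0.3019264 m ≈ 300 mm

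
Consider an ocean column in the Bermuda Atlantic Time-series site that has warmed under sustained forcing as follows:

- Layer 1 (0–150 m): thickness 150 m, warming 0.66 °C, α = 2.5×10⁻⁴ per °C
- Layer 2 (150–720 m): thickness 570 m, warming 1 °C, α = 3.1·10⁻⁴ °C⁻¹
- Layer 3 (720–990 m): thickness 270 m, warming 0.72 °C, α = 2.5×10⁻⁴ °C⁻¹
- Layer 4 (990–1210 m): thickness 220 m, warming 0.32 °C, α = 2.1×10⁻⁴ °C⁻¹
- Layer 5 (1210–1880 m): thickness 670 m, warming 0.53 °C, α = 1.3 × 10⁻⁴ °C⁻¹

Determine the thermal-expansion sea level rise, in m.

about 0.311 m

0–150 m: 150 × 2.5×10⁻⁴ × 0.66 = 0.02475 m
1 × 3.1×10⁻⁴ × 570 = 0.17670 m
720–990 m: 270 × 0.72 × 2.5×10⁻⁴ = 0.04860 m
2.1×10⁻⁴ × 220 × 0.32 = 0.014784 m
0.53 × 670 × 1.3×10⁻⁴ = 0.046163 m
Δh = 0.02475 + 0.17670 + 0.04860 + 0.014784 + 0.046163 = 0.310997 m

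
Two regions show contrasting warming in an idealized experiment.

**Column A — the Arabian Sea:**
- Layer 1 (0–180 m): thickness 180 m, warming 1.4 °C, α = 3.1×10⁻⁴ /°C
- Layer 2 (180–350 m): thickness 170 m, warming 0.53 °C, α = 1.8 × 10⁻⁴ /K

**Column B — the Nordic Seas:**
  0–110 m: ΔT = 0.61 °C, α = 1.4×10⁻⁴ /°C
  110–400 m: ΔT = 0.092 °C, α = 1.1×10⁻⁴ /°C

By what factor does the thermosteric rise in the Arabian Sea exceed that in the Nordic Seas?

A 0–180 m: 3.1×10⁻⁴ × 180 × 1.4 = 0.07812 m
A 180–350 m: 1.8×10⁻⁴ × 170 × 0.53 = 0.016218 m
A total: 0.094338 m
B 0.61 × 110 × 1.4×10⁻⁴ = 0.009394 m
B Layer 2: 1.1×10⁻⁴ × 290 × 0.092 = 0.0029348 m
B total: 0.0123288 m
Ratio: 0.094338 / 0.0123288 ≈ 7.652

≈ 7.7×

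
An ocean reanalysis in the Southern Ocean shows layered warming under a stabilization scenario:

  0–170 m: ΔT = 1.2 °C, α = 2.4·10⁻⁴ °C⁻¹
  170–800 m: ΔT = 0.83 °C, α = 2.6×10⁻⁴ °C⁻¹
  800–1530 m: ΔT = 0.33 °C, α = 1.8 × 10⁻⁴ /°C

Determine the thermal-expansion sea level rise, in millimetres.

Layer 1: 170 × 1.2 × 2.4×10⁻⁴ = 0.04896 m
2.6×10⁻⁴ × 630 × 0.83 = 0.135954 m
Layer 3: 1.8×10⁻⁴ × 0.33 × 730 = 0.043362 m
Δh = 0.04896 + 0.135954 + 0.043362 = 0.228276 m

230 mm of thermosteric rise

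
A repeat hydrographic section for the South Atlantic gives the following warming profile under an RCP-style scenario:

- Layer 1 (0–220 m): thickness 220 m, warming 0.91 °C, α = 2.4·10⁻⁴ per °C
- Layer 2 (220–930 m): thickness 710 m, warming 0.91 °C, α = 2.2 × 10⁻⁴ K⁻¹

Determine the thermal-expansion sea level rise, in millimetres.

0–220 m: 0.91 × 2.4×10⁻⁴ × 220 = 0.048048 m
Layer 2: 2.2×10⁻⁴ × 0.91 × 710 = 0.142142 m
Δh = 0.048048 + 0.142142 = 0.19019 m ≈ 190 mm

about 190 mm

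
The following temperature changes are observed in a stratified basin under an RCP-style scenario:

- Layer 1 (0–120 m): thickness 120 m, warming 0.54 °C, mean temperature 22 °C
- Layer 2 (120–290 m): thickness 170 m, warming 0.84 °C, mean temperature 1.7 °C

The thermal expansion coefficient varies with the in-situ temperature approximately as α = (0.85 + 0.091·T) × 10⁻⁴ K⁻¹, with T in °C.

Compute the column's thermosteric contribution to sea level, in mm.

Layer 1: α = (0.85 + 0.091×22)×10⁻⁴ = 2.852×10⁻⁴ K⁻¹
Layer 2: α = (0.85 + 0.091×1.7)×10⁻⁴ = 1.0047×10⁻⁴ K⁻¹
0–120 m: 2.852×10⁻⁴ × 0.54 × 120 = 0.01848096 m
Layer 2: 1.0047×10⁻⁴ × 170 × 0.84 = 0.014347116 m
Δh = 0.01848096 + 0.014347116 = 0.032828076 m

33 mm of thermosteric rise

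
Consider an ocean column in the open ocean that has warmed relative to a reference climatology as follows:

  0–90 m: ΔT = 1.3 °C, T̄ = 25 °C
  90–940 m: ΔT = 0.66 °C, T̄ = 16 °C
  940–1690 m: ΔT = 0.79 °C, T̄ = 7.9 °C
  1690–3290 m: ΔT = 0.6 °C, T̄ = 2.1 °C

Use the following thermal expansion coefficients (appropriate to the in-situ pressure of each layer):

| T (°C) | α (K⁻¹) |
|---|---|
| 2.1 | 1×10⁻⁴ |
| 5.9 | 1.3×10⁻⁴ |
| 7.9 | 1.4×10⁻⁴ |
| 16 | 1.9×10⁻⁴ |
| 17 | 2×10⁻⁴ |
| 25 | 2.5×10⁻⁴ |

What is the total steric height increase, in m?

Layer 1 at 25 °C → α = 2.5×10⁻⁴ K⁻¹
Layer 2 at 16 °C → α = 1.9×10⁻⁴ K⁻¹
Layer 3 at 7.9 °C → α = 1.4×10⁻⁴ K⁻¹
Layer 4 at 2.1 °C → α = 1×10⁻⁴ K⁻¹
0–90 m: 1.3 × 90 × 2.5×10⁻⁴ = 0.02925 m
850 × 0.66 × 1.9×10⁻⁴ = 0.10659 m
Layer 3: 750 × 1.4×10⁻⁴ × 0.79 = 0.08295 m
1600 × 1×10⁻⁴ × 0.6 = 0.09600 m
Δh = 0.02925 + 0.10659 + 0.08295 + 0.09600 = 0.31479 m ≈ 0.31 m

Δh ≈ 0.31 m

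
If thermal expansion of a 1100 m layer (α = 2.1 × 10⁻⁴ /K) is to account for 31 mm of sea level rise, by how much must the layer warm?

about 0.134 K

ΔT = Δh/(αH) = 0.031 / (2.1×10⁻⁴ × 1100) ≈ 0.1342 K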